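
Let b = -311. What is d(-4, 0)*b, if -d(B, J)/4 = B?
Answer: -4976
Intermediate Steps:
d(B, J) = -4*B
d(-4, 0)*b = -4*(-4)*(-311) = 16*(-311) = -4976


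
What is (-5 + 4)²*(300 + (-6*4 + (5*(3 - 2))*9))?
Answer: 321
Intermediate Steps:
(-5 + 4)²*(300 + (-6*4 + (5*(3 - 2))*9)) = (-1)²*(300 + (-24 + (5*1)*9)) = 1*(300 + (-24 + 5*9)) = 1*(300 + (-24 + 45)) = 1*(300 + 21) = 1*321 = 321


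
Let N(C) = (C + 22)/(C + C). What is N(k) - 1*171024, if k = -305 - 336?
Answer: -219252149/1282 ≈ -1.7102e+5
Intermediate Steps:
k = -641
N(C) = (22 + C)/(2*C) (N(C) = (22 + C)/((2*C)) = (22 + C)*(1/(2*C)) = (22 + C)/(2*C))
N(k) - 1*171024 = (½)*(22 - 641)/(-641) - 1*171024 = (½)*(-1/641)*(-619) - 171024 = 619/1282 - 171024 = -219252149/1282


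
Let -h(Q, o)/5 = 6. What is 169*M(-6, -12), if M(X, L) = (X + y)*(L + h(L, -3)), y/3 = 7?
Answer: -106470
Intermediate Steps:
y = 21 (y = 3*7 = 21)
h(Q, o) = -30 (h(Q, o) = -5*6 = -30)
M(X, L) = (-30 + L)*(21 + X) (M(X, L) = (X + 21)*(L - 30) = (21 + X)*(-30 + L) = (-30 + L)*(21 + X))
169*M(-6, -12) = 169*(-630 - 30*(-6) + 21*(-12) - 12*(-6)) = 169*(-630 + 180 - 252 + 72) = 169*(-630) = -106470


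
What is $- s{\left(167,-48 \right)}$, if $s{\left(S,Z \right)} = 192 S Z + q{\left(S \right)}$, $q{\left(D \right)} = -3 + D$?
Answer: $1538908$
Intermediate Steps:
$s{\left(S,Z \right)} = -3 + S + 192 S Z$ ($s{\left(S,Z \right)} = 192 S Z + \left(-3 + S\right) = -3 + S + 192 S Z$)
$- s{\left(167,-48 \right)} = - (-3 + 167 + 192 \cdot 167 \left(-48\right)) = - (-3 + 167 - 1539072) = \left(-1\right) \left(-1538908\right) = 1538908$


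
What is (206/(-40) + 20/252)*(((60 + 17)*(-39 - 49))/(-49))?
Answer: -1546138/2205 ≈ -701.20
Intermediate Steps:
(206/(-40) + 20/252)*(((60 + 17)*(-39 - 49))/(-49)) = (206*(-1/40) + 20*(1/252))*((77*(-88))*(-1/49)) = (-103/20 + 5/63)*(-6776*(-1/49)) = -6389/1260*968/7 = -1546138/2205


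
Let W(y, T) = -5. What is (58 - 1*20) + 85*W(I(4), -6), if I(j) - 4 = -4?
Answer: -387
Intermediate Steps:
I(j) = 0 (I(j) = 4 - 4 = 0)
(58 - 1*20) + 85*W(I(4), -6) = (58 - 1*20) + 85*(-5) = (58 - 20) - 425 = 38 - 425 = -387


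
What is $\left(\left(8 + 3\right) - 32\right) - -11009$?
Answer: $10988$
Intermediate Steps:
$\left(\left(8 + 3\right) - 32\right) - -11009 = \left(11 - 32\right) + 11009 = -21 + 11009 = 10988$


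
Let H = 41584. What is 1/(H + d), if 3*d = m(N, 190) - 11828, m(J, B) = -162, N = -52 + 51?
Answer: 3/112762 ≈ 2.6605e-5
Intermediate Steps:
N = -1
d = -11990/3 (d = (-162 - 11828)/3 = (⅓)*(-11990) = -11990/3 ≈ -3996.7)
1/(H + d) = 1/(41584 - 11990/3) = 1/(112762/3) = 3/112762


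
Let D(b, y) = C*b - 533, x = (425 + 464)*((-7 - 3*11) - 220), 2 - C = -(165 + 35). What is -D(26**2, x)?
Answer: -136019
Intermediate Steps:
C = 202 (C = 2 - (-1)*(165 + 35) = 2 - (-1)*200 = 2 - 1*(-200) = 2 + 200 = 202)
x = -231140 (x = 889*((-7 - 33) - 220) = 889*(-40 - 220) = 889*(-260) = -231140)
D(b, y) = -533 + 202*b (D(b, y) = 202*b - 533 = -533 + 202*b)
-D(26**2, x) = -(-533 + 202*26**2) = -(-533 + 202*676) = -(-533 + 136552) = -1*136019 = -136019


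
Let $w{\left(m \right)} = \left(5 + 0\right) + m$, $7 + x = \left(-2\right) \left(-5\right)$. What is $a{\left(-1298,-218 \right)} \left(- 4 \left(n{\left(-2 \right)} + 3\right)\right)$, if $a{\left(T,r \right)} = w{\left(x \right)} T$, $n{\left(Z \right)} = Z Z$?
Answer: $290752$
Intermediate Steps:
$x = 3$ ($x = -7 - -10 = -7 + 10 = 3$)
$n{\left(Z \right)} = Z^{2}$
$w{\left(m \right)} = 5 + m$
$a{\left(T,r \right)} = 8 T$ ($a{\left(T,r \right)} = \left(5 + 3\right) T = 8 T$)
$a{\left(-1298,-218 \right)} \left(- 4 \left(n{\left(-2 \right)} + 3\right)\right) = 8 \left(-1298\right) \left(- 4 \left(\left(-2\right)^{2} + 3\right)\right) = - 10384 \left(- 4 \left(4 + 3\right)\right) = - 10384 \left(\left(-4\right) 7\right) = \left(-10384\right) \left(-28\right) = 290752$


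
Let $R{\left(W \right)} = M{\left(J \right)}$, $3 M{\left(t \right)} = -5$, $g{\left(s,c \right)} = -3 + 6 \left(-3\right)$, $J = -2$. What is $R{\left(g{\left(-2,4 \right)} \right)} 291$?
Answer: $-485$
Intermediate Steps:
$g{\left(s,c \right)} = -21$ ($g{\left(s,c \right)} = -3 - 18 = -21$)
$M{\left(t \right)} = - \frac{5}{3}$ ($M{\left(t \right)} = \frac{1}{3} \left(-5\right) = - \frac{5}{3}$)
$R{\left(W \right)} = - \frac{5}{3}$
$R{\left(g{\left(-2,4 \right)} \right)} 291 = \left(- \frac{5}{3}\right) 291 = -485$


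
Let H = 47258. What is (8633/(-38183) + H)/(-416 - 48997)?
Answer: -1804443581/1886736579 ≈ -0.95638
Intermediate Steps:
(8633/(-38183) + H)/(-416 - 48997) = (8633/(-38183) + 47258)/(-416 - 48997) = (8633*(-1/38183) + 47258)/(-49413) = (-8633/38183 + 47258)*(-1/49413) = (1804443581/38183)*(-1/49413) = -1804443581/1886736579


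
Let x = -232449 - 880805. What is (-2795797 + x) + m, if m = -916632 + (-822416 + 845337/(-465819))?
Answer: -20395292042/3611 ≈ -5.6481e+6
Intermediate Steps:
x = -1113254
m = -6279708881/3611 (m = -916632 + (-822416 + 845337*(-1/465819)) = -916632 + (-822416 - 6553/3611) = -916632 - 2969750729/3611 = -6279708881/3611 ≈ -1.7391e+6)
(-2795797 + x) + m = (-2795797 - 1113254) - 6279708881/3611 = -3909051 - 6279708881/3611 = -20395292042/3611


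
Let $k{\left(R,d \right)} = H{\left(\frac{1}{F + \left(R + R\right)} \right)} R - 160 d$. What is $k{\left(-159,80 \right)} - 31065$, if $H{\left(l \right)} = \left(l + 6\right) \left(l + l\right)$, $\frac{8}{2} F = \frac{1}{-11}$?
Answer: $- \frac{8587770484697}{195804049} \approx -43859.0$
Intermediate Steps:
$F = - \frac{1}{44}$ ($F = \frac{1}{4 \left(-11\right)} = \frac{1}{4} \left(- \frac{1}{11}\right) = - \frac{1}{44} \approx -0.022727$)
$H{\left(l \right)} = 2 l \left(6 + l\right)$ ($H{\left(l \right)} = \left(6 + l\right) 2 l = 2 l \left(6 + l\right)$)
$k{\left(R,d \right)} = - 160 d + \frac{2 R \left(6 + \frac{1}{- \frac{1}{44} + 2 R}\right)}{- \frac{1}{44} + 2 R}$ ($k{\left(R,d \right)} = \frac{2 \left(6 + \frac{1}{- \frac{1}{44} + \left(R + R\right)}\right)}{- \frac{1}{44} + \left(R + R\right)} R - 160 d = \frac{2 \left(6 + \frac{1}{- \frac{1}{44} + 2 R}\right)}{- \frac{1}{44} + 2 R} R - 160 d = \frac{2 R \left(6 + \frac{1}{- \frac{1}{44} + 2 R}\right)}{- \frac{1}{44} + 2 R} - 160 d = - 160 d + \frac{2 R \left(6 + \frac{1}{- \frac{1}{44} + 2 R}\right)}{- \frac{1}{44} + 2 R}$)
$k{\left(-159,80 \right)} - 31065 = \frac{16 \left(\left(-10\right) 80 \left(-1 + 88 \left(-159\right)\right)^{2} + 11 \left(-159\right) \left(19 + 264 \left(-159\right)\right)\right)}{\left(-1 + 88 \left(-159\right)\right)^{2}} - 31065 = \frac{16 \left(\left(-10\right) 80 \left(-1 - 13992\right)^{2} + 11 \left(-159\right) \left(19 - 41976\right)\right)}{\left(-1 - 13992\right)^{2}} - 31065 = \frac{16 \left(\left(-10\right) 80 \left(-13993\right)^{2} + 11 \left(-159\right) \left(-41957\right)\right)}{195804049} - 31065 = 16 \cdot \frac{1}{195804049} \left(\left(-10\right) 80 \cdot 195804049 + 73382793\right) - 31065 = 16 \cdot \frac{1}{195804049} \left(-156643239200 + 73382793\right) - 31065 = 16 \cdot \frac{1}{195804049} \left(-156569856407\right) - 31065 = - \frac{2505117702512}{195804049} - 31065 = - \frac{8587770484697}{195804049}$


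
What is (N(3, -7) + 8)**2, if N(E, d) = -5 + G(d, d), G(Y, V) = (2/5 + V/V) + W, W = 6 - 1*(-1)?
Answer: 3249/25 ≈ 129.96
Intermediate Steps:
W = 7 (W = 6 + 1 = 7)
G(Y, V) = 42/5 (G(Y, V) = (2/5 + V/V) + 7 = (2*(1/5) + 1) + 7 = (2/5 + 1) + 7 = 7/5 + 7 = 42/5)
N(E, d) = 17/5 (N(E, d) = -5 + 42/5 = 17/5)
(N(3, -7) + 8)**2 = (17/5 + 8)**2 = (57/5)**2 = 3249/25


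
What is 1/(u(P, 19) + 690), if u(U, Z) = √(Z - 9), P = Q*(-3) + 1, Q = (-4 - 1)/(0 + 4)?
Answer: 69/47609 - √10/476090 ≈ 0.0014427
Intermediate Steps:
Q = -5/4 ≈ -1.2500
P = 19/4 (P = -5/4*(-3) + 1 = 15/4 + 1 = 19/4 ≈ 4.7500)
u(U, Z) = √(-9 + Z)
1/(u(P, 19) + 690) = 1/(√(-9 + 19) + 690) = 1/(√10 + 690) = 1/(690 + √10)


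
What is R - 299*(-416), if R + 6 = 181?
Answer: 124559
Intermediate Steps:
R = 175 (R = -6 + 181 = 175)
R - 299*(-416) = 175 - 299*(-416) = 175 + 124384 = 124559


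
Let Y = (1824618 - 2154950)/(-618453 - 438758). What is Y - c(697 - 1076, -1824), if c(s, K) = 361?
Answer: -381322839/1057211 ≈ -360.69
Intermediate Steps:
Y = 330332/1057211 (Y = -330332/(-1057211) = -330332*(-1/1057211) = 330332/1057211 ≈ 0.31246)
Y - c(697 - 1076, -1824) = 330332/1057211 - 1*361 = 330332/1057211 - 361 = -381322839/1057211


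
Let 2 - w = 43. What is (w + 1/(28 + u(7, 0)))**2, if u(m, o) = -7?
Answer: 739600/441 ≈ 1677.1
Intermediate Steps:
w = -41 (w = 2 - 1*43 = 2 - 43 = -41)
(w + 1/(28 + u(7, 0)))**2 = (-41 + 1/(28 - 7))**2 = (-41 + 1/21)**2 = (-860/21)**2 = 739600/441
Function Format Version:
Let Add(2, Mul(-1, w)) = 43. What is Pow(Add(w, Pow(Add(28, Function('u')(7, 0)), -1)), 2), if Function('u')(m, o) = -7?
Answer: Rational(739600, 441) ≈ 1677.1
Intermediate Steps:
w = -41 (w = Add(2, Mul(-1, 43)) = Add(2, -43) = -41)
Pow(Add(w, Pow(Add(28, Function('u')(7, 0)), -1)), 2) = Pow(Add(-41, Pow(Add(28, -7), -1)), 2) = Pow(Add(-41, Pow(21, -1)), 2) = Pow(Add(-41, Rational(1, 21)), 2) = Pow(Rational(-860, 21), 2) = Rational(739600, 441)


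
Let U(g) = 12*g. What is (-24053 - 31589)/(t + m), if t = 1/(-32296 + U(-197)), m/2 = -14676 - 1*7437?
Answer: 1928551720/1532873161 ≈ 1.2581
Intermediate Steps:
m = -44226 (m = 2*(-14676 - 1*7437) = 2*(-14676 - 7437) = 2*(-22113) = -44226)
t = -1/34660 (t = 1/(-32296 + 12*(-197)) = 1/(-32296 - 2364) = 1/(-34660) = -1/34660 ≈ -2.8852e-5)
(-24053 - 31589)/(t + m) = (-24053 - 31589)/(-1/34660 - 44226) = -55642/(-1532873161/34660) = -55642*(-34660/1532873161) = 1928551720/1532873161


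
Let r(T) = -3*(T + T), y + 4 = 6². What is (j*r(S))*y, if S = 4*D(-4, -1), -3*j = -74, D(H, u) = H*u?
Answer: -75776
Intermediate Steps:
j = 74/3 (j = -⅓*(-74) = 74/3 ≈ 24.667)
S = 16 (S = 4*(-4*(-1)) = 4*4 = 16)
y = 32 (y = -4 + 6² = -4 + 36 = 32)
r(T) = -6*T
(j*r(S))*y = (74*(-6*16)/3)*32 = ((74/3)*(-96))*32 = -2368*32 = -75776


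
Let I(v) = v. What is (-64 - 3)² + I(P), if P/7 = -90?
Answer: 3859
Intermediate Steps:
P = -630 (P = 7*(-90) = -630)
(-64 - 3)² + I(P) = (-64 - 3)² - 630 = (-67)² - 630 = 4489 - 630 = 3859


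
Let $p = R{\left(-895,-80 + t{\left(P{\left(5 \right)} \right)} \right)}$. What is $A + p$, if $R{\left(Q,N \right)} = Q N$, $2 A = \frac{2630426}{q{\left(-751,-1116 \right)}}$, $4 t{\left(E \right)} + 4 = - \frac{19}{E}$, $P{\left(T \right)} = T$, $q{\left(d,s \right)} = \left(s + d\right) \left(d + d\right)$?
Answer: $\frac{411357118003}{5608468} \approx 73346.0$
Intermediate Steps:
$q{\left(d,s \right)} = 2 d \left(d + s\right)$ ($q{\left(d,s \right)} = \left(d + s\right) 2 d = 2 d \left(d + s\right)$)
$t{\left(E \right)} = -1 - \frac{19}{4 E}$ ($t{\left(E \right)} = -1 + \frac{\left(-19\right) \frac{1}{E}}{4} = -1 - \frac{19}{4 E}$)
$A = \frac{1315213}{2804234}$ ($A = \frac{2630426 \frac{1}{2 \left(-751\right) \left(-751 - 1116\right)}}{2} = \frac{2630426 \frac{1}{2 \left(-751\right) \left(-1867\right)}}{2} = \frac{2630426 \cdot \frac{1}{2804234}}{2} = \frac{1}{2} \cdot \frac{1315213}{1402117} = \frac{1315213}{2804234} \approx 0.46901$)
$R{\left(Q,N \right)} = N Q$
$p = \frac{293381}{4}$ ($p = \left(-80 + \frac{- \frac{19}{4} - 5}{5}\right) \left(-895\right) = \left(-80 + \frac{1}{5} \left(- \frac{39}{4}\right)\right) \left(-895\right) = \left(-80 - \frac{39}{20}\right) \left(-895\right) = \left(- \frac{1639}{20}\right) \left(-895\right) = \frac{293381}{4} \approx 73345.0$)
$A + p = \frac{1315213}{2804234} + \frac{293381}{4} = \frac{411357118003}{5608468}$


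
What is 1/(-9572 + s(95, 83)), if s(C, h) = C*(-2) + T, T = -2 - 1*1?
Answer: -1/9765 ≈ -0.00010241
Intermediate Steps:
T = -3 (T = -2 - 1 = -3)
s(C, h) = -3 - 2*C (s(C, h) = C*(-2) - 3 = -2*C - 3 = -3 - 2*C)
1/(-9572 + s(95, 83)) = 1/(-9572 + (-3 - 2*95)) = 1/(-9572 + (-3 - 190)) = 1/(-9572 - 193) = 1/(-9765) = -1/9765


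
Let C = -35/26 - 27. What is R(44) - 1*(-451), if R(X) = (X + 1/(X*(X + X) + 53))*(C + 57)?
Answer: 34937359/20410 ≈ 1711.8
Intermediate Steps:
C = -737/26 (C = -35*1/26 - 27 = -35/26 - 27 = -737/26 ≈ -28.346)
R(X) = 745*X/26 + 745/(26*(53 + 2*X²)) (R(X) = (X + 1/(X*(X + X) + 53))*(-737/26 + 57) = (X + 1/(X*(2*X) + 53))*(745/26) = (X + 1/(2*X² + 53))*(745/26) = (X + 1/(53 + 2*X²))*(745/26) = 745*X/26 + 745/(26*(53 + 2*X²)))
R(44) - 1*(-451) = 745*(1 + 2*44³ + 53*44)/(26*(53 + 2*44²)) - 1*(-451) = 745*(1 + 2*85184 + 2332)/(26*(53 + 2*1936)) + 451 = 745*(1 + 170368 + 2332)/(26*(53 + 3872)) + 451 = (745/26)*172701/3925 + 451 = (745/26)*(1/3925)*172701 + 451 = 25732449/20410 + 451 = 34937359/20410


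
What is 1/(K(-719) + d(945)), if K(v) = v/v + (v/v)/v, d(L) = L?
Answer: 719/680173 ≈ 0.0010571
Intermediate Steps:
K(v) = 1 + 1/v
1/(K(-719) + d(945)) = 1/((1 - 719)/(-719) + 945) = 1/(-1/719*(-718) + 945) = 1/(718/719 + 945) = 1/(680173/719) = 719/680173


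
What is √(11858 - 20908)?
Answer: 5*I*√362 ≈ 95.131*I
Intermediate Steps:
√(11858 - 20908) = √(-9050) = 5*I*√362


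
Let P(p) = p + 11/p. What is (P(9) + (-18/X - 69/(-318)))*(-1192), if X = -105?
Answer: -211156244/16695 ≈ -12648.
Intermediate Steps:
(P(9) + (-18/X - 69/(-318)))*(-1192) = ((9 + 11/9) + (-18/(-105) - 69/(-318)))*(-1192) = ((9 + 11*(⅑)) + (-18*(-1/105) - 69*(-1/318)))*(-1192) = ((9 + 11/9) + (6/35 + 23/106))*(-1192) = (92/9 + 1441/3710)*(-1192) = (354289/33390)*(-1192) = -211156244/16695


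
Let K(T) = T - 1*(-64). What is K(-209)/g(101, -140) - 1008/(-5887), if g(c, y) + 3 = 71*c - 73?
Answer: 179947/1193379 ≈ 0.15079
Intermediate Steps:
g(c, y) = -76 + 71*c (g(c, y) = -3 + (71*c - 73) = -3 + (-73 + 71*c) = -76 + 71*c)
K(T) = 64 + T (K(T) = T + 64 = 64 + T)
K(-209)/g(101, -140) - 1008/(-5887) = (64 - 209)/(-76 + 71*101) - 1008/(-5887) = -145/(-76 + 7171) - 1008*(-1/5887) = -145/7095 + 144/841 = -145*1/7095 + 144/841 = -29/1419 + 144/841 = 179947/1193379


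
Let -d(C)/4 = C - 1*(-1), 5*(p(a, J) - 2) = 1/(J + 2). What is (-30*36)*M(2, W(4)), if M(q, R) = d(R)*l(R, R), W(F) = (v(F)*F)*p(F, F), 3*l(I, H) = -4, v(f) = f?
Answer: -193152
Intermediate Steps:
p(a, J) = 2 + 1/(5*(2 + J)) (p(a, J) = 2 + 1/(5*(J + 2)) = 2 + 1/(5*(2 + J)))
d(C) = -4 - 4*C (d(C) = -4*(C - 1*(-1)) = -4*(C + 1) = -4*(1 + C) = -4 - 4*C)
l(I, H) = -4/3 (l(I, H) = (⅓)*(-4) = -4/3)
W(F) = F²*(21 + 10*F)/(5*(2 + F)) (W(F) = (F*F)*((21 + 10*F)/(5*(2 + F))) = F²*((21 + 10*F)/(5*(2 + F))) = F²*(21 + 10*F)/(5*(2 + F)))
M(q, R) = 16/3 + 16*R/3 (M(q, R) = (-4 - 4*R)*(-4/3) = 16/3 + 16*R/3)
(-30*36)*M(2, W(4)) = (-30*36)*(16/3 + 16*((⅕)*4²*(21 + 10*4)/(2 + 4))/3) = -1080*(16/3 + 16*((⅕)*16*(21 + 40)/6)/3) = -1080*(16/3 + 16*((⅕)*16*(⅙)*61)/3) = -1080*(16/3 + (16/3)*(488/15)) = -1080*(16/3 + 7808/45) = -1080*8048/45 = -193152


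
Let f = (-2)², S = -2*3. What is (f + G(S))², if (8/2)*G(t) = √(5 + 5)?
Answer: (16 + √10)²/16 ≈ 22.950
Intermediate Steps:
S = -6
G(t) = √10/4 (G(t) = √(5 + 5)/4 = √10/4)
f = 4
(f + G(S))² = (4 + √10/4)²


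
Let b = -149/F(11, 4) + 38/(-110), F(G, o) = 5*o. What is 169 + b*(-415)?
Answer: 149781/44 ≈ 3404.1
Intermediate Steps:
b = -343/44 (b = -149/(5*4) + 38/(-110) = -149/20 + 38*(-1/110) = -149*1/20 - 19/55 = -149/20 - 19/55 = -343/44 ≈ -7.7955)
169 + b*(-415) = 169 - 343/44*(-415) = 169 + 142345/44 = 149781/44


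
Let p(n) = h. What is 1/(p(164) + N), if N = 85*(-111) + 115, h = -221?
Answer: -1/9541 ≈ -0.00010481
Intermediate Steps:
p(n) = -221
N = -9320 (N = -9435 + 115 = -9320)
1/(p(164) + N) = 1/(-221 - 9320) = 1/(-9541) = -1/9541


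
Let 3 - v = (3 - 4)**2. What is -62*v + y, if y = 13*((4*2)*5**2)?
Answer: 2476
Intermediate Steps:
v = 2 (v = 3 - (3 - 4)**2 = 3 - 1*(-1)**2 = 3 - 1*1 = 3 - 1 = 2)
y = 2600 (y = 13*(8*25) = 13*200 = 2600)
-62*v + y = -62*2 + 2600 = -124 + 2600 = 2476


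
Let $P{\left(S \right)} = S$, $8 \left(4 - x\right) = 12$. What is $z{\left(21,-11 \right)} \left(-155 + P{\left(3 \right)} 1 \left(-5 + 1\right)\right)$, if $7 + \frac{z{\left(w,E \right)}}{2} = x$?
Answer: $1503$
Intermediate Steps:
$x = \frac{5}{2}$ ($x = 4 - \frac{3}{2} = \frac{5}{2} \approx 2.5$)
$z{\left(w,E \right)} = -9$ ($z{\left(w,E \right)} = -14 + 2 \cdot \frac{5}{2} = -14 + 5 = -9$)
$z{\left(21,-11 \right)} \left(-155 + P{\left(3 \right)} 1 \left(-5 + 1\right)\right) = - 9 \left(-155 + 3 \cdot 1 \left(-5 + 1\right)\right) = - 9 \left(-155 + 3 \left(-4\right)\right) = - 9 \left(-155 - 12\right) = \left(-9\right) \left(-167\right) = 1503$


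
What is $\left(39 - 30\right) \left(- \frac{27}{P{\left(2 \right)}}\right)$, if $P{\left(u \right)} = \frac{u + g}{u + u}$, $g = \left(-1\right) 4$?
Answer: $486$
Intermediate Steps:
$g = -4$
$P{\left(u \right)} = \frac{-4 + u}{2 u}$ ($P{\left(u \right)} = \frac{u - 4}{u + u} = \frac{-4 + u}{2 u}$)
$\left(39 - 30\right) \left(- \frac{27}{P{\left(2 \right)}}\right) = \left(39 - 30\right) \left(- \frac{27}{\frac{1}{2} \cdot \frac{1}{2} \left(-4 + 2\right)}\right) = 9 \left(- \frac{27}{\frac{1}{2} \cdot \frac{1}{2} \left(-2\right)}\right) = 9 \left(- \frac{27}{- \frac{1}{2}}\right) = 9 \left(\left(-27\right) \left(-2\right)\right) = 9 \cdot 54 = 486$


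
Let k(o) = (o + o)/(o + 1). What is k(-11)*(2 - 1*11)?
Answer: -99/5 ≈ -19.800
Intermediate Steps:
k(o) = 2*o/(1 + o) (k(o) = (2*o)/(1 + o) = 2*o/(1 + o))
k(-11)*(2 - 1*11) = (2*(-11)/(1 - 11))*(2 - 1*11) = (2*(-11)/(-10))*(2 - 11) = (2*(-11)*(-1/10))*(-9) = (11/5)*(-9) = -99/5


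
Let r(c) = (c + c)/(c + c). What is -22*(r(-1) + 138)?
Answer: -3058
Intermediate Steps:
r(c) = 1 (r(c) = (2*c)/((2*c)) = (2*c)*(1/(2*c)) = 1)
-22*(r(-1) + 138) = -22*(1 + 138) = -22*139 = -3058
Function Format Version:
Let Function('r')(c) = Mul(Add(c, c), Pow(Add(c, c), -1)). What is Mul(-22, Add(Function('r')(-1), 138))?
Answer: -3058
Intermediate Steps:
Function('r')(c) = 1 (Function('r')(c) = Mul(Mul(2, c), Pow(Mul(2, c), -1)) = Mul(Mul(2, c), Mul(Rational(1, 2), Pow(c, -1))) = 1)
Mul(-22, Add(Function('r')(-1), 138)) = Mul(-22, Add(1, 138)) = Mul(-22, 139) = -3058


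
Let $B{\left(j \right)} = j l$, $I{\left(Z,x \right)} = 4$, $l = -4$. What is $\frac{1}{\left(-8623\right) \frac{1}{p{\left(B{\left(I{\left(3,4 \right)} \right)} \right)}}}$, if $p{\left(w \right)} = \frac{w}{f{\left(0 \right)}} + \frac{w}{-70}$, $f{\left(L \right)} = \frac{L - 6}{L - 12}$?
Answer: $\frac{1112}{301805} \approx 0.0036845$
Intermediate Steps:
$f{\left(L \right)} = \frac{-6 + L}{-12 + L}$
$B{\left(j \right)} = - 4 j$ ($B{\left(j \right)} = j \left(-4\right) = - 4 j$)
$p{\left(w \right)} = \frac{139 w}{70}$ ($p{\left(w \right)} = \frac{w}{\frac{1}{-12 + 0} \left(-6 + 0\right)} + \frac{w}{-70} = \frac{w}{\frac{1}{-12} \left(-6\right)} + w \left(- \frac{1}{70}\right) = \frac{w}{\left(- \frac{1}{12}\right) \left(-6\right)} - \frac{w}{70} = w \frac{1}{\frac{1}{2}} - \frac{w}{70} = w 2 - \frac{w}{70} = 2 w - \frac{w}{70} = \frac{139 w}{70}$)
$\frac{1}{\left(-8623\right) \frac{1}{p{\left(B{\left(I{\left(3,4 \right)} \right)} \right)}}} = \frac{1}{\left(-8623\right) \frac{1}{\frac{139}{70} \left(\left(-4\right) 4\right)}} = \frac{1}{\left(-8623\right) \frac{1}{\frac{139}{70} \left(-16\right)}} = \frac{1}{\left(-8623\right) \frac{1}{- \frac{1112}{35}}} = \frac{1}{\left(-8623\right) \left(- \frac{35}{1112}\right)} = \frac{1}{\frac{301805}{1112}} = \frac{1112}{301805}$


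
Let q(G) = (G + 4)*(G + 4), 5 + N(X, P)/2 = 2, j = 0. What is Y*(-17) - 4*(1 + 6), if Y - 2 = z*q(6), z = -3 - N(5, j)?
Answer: -5162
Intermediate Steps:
N(X, P) = -6 (N(X, P) = -10 + 2*2 = -10 + 4 = -6)
z = 3 (z = -3 - 1*(-6) = -3 + 6 = 3)
q(G) = (4 + G)² (q(G) = (4 + G)*(4 + G) = (4 + G)²)
Y = 302 (Y = 2 + 3*(4 + 6)² = 2 + 3*10² = 2 + 3*100 = 2 + 300 = 302)
Y*(-17) - 4*(1 + 6) = 302*(-17) - 4*(1 + 6) = -5134 - 4*7 = -5134 - 28 = -5162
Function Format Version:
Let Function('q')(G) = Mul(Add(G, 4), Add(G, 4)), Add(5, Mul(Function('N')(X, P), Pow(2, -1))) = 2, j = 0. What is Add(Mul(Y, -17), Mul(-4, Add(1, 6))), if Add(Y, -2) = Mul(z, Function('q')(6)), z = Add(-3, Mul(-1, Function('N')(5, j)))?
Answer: -5162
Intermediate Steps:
Function('N')(X, P) = -6 (Function('N')(X, P) = Add(-10, Mul(2, 2)) = Add(-10, 4) = -6)
z = 3 (z = Add(-3, Mul(-1, -6)) = Add(-3, 6) = 3)
Function('q')(G) = Pow(Add(4, G), 2) (Function('q')(G) = Mul(Add(4, G), Add(4, G)) = Pow(Add(4, G), 2))
Y = 302 (Y = Add(2, Mul(3, Pow(Add(4, 6), 2))) = Add(2, Mul(3, Pow(10, 2))) = Add(2, Mul(3, 100)) = Add(2, 300) = 302)
Add(Mul(Y, -17), Mul(-4, Add(1, 6))) = Add(Mul(302, -17), Mul(-4, Add(1, 6))) = Add(-5134, Mul(-4, 7)) = Add(-5134, -28) = -5162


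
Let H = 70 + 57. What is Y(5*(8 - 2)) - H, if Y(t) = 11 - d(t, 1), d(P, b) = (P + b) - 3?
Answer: -144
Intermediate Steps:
d(P, b) = -3 + P + b
Y(t) = 13 - t (Y(t) = 11 - (-3 + t + 1) = 11 - (-2 + t) = 11 + (2 - t) = 13 - t)
H = 127
Y(5*(8 - 2)) - H = (13 - 5*(8 - 2)) - 1*127 = (13 - 5*6) - 127 = (13 - 1*30) - 127 = (13 - 30) - 127 = -17 - 127 = -144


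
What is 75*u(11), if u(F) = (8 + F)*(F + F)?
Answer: 31350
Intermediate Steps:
u(F) = 2*F*(8 + F) (u(F) = (8 + F)*(2*F) = 2*F*(8 + F))
75*u(11) = 75*(2*11*(8 + 11)) = 75*(2*11*19) = 75*418 = 31350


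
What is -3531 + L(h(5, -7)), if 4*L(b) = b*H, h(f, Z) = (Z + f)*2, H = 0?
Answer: -3531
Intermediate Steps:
h(f, Z) = 2*Z + 2*f
L(b) = 0 (L(b) = (b*0)/4 = (1/4)*0 = 0)
-3531 + L(h(5, -7)) = -3531 + 0 = -3531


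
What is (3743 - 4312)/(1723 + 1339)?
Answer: -569/3062 ≈ -0.18583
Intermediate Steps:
(3743 - 4312)/(1723 + 1339) = -569/3062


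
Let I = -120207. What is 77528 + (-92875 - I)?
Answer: 104860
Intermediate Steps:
77528 + (-92875 - I) = 77528 + (-92875 - 1*(-120207)) = 77528 + (-92875 + 120207) = 77528 + 27332 = 104860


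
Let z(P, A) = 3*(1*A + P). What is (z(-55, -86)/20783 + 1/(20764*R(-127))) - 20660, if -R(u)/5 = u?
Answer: -5661398534342637/274026764620 ≈ -20660.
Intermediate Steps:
R(u) = -5*u
z(P, A) = 3*A + 3*P (z(P, A) = 3*(A + P) = 3*A + 3*P)
(z(-55, -86)/20783 + 1/(20764*R(-127))) - 20660 = ((3*(-86) + 3*(-55))/20783 + 1/(20764*((-5*(-127))))) - 20660 = ((-258 - 165)*(1/20783) + (1/20764)/635) - 20660 = (-423*1/20783 + (1/20764)*(1/635)) - 20660 = (-423/20783 + 1/13185140) - 20660 = -5577293437/274026764620 - 20660 = -5661398534342637/274026764620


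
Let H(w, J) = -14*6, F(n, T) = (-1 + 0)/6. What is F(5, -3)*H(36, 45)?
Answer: 14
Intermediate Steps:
F(n, T) = -⅙ (F(n, T) = -1*⅙ = -⅙)
H(w, J) = -84
F(5, -3)*H(36, 45) = -⅙*(-84) = 14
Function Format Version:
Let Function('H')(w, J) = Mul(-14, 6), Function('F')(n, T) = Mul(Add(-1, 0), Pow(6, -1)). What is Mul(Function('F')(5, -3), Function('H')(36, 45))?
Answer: 14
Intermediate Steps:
Function('F')(n, T) = Rational(-1, 6) (Function('F')(n, T) = Mul(-1, Rational(1, 6)) = Rational(-1, 6))
Function('H')(w, J) = -84
Mul(Function('F')(5, -3), Function('H')(36, 45)) = Mul(Rational(-1, 6), -84) = 14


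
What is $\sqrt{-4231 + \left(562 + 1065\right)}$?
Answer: $2 i \sqrt{651} \approx 51.029 i$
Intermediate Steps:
$\sqrt{-4231 + \left(562 + 1065\right)} = \sqrt{-4231 + 1627} = \sqrt{-2604} = 2 i \sqrt{651}$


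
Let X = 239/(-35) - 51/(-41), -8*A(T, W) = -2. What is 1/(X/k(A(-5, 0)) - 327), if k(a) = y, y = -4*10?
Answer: -28700/9380893 ≈ -0.0030594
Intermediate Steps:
y = -40
A(T, W) = ¼ (A(T, W) = -⅛*(-2) = ¼)
X = -8014/1435 (X = 239*(-1/35) - 51*(-1/41) = -239/35 + 51/41 = -8014/1435 ≈ -5.5847)
k(a) = -40
1/(X/k(A(-5, 0)) - 327) = 1/(-8014/1435/(-40) - 327) = 1/(-8014/1435*(-1/40) - 327) = 1/(4007/28700 - 327) = 1/(-9380893/28700) = -28700/9380893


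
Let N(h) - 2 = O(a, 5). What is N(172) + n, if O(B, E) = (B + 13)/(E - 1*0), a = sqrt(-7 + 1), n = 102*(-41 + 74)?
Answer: 16853/5 + I*sqrt(6)/5 ≈ 3370.6 + 0.4899*I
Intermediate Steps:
n = 3366 (n = 102*33 = 3366)
a = I*sqrt(6) (a = sqrt(-6) = I*sqrt(6) ≈ 2.4495*I)
O(B, E) = (13 + B)/E (O(B, E) = (13 + B)/(E + 0) = (13 + B)/E)
N(h) = 23/5 + I*sqrt(6)/5 (N(h) = 2 + (13 + I*sqrt(6))/5 = 2 + (13/5 + I*sqrt(6)/5) = 23/5 + I*sqrt(6)/5)
N(172) + n = (23/5 + I*sqrt(6)/5) + 3366 = 16853/5 + I*sqrt(6)/5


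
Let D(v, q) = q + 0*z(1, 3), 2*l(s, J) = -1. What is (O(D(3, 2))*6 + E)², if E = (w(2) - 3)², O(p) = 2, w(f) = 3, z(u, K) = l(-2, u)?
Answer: 144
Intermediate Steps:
l(s, J) = -½ (l(s, J) = (½)*(-1) = -½)
z(u, K) = -½
D(v, q) = q (D(v, q) = q + 0*(-½) = q + 0 = q)
E = 0 (E = (3 - 3)² = 0² = 0)
(O(D(3, 2))*6 + E)² = (2*6 + 0)² = (12 + 0)² = 12² = 144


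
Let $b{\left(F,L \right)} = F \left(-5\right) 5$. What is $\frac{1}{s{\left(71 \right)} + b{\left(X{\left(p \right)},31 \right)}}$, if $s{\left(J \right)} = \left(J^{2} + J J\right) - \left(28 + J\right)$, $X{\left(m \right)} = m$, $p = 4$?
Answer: $\frac{1}{9883} \approx 0.00010118$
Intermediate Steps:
$b{\left(F,L \right)} = - 25 F$ ($b{\left(F,L \right)} = - 5 F 5 = - 25 F$)
$s{\left(J \right)} = -28 - J + 2 J^{2}$ ($s{\left(J \right)} = \left(J^{2} + J^{2}\right) - \left(28 + J\right) = 2 J^{2} - \left(28 + J\right) = -28 - J + 2 J^{2}$)
$\frac{1}{s{\left(71 \right)} + b{\left(X{\left(p \right)},31 \right)}} = \frac{1}{\left(-28 - 71 + 2 \cdot 71^{2}\right) - 100} = \frac{1}{\left(-28 - 71 + 2 \cdot 5041\right) - 100} = \frac{1}{\left(-28 - 71 + 10082\right) - 100} = \frac{1}{9983 - 100} = \frac{1}{9883}$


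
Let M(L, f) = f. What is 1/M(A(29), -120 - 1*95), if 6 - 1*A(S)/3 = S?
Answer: -1/215 ≈ -0.0046512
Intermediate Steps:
A(S) = 18 - 3*S
1/M(A(29), -120 - 1*95) = 1/(-120 - 1*95) = 1/(-120 - 95) = 1/(-215) = -1/215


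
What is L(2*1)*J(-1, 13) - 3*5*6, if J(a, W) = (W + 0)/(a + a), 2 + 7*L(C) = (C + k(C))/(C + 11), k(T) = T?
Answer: -619/7 ≈ -88.429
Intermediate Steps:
L(C) = -2/7 + 2*C/(7*(11 + C)) (L(C) = -2/7 + ((C + C)/(C + 11))/7 = -2/7 + ((2*C)/(11 + C))/7 = -2/7 + (2*C/(11 + C))/7 = -2/7 + 2*C/(7*(11 + C)))
J(a, W) = W/(2*a) (J(a, W) = W/((2*a)) = W*(1/(2*a)) = W/(2*a))
L(2*1)*J(-1, 13) - 3*5*6 = (-22/(77 + 7*(2*1)))*((½)*13/(-1)) - 3*5*6 = (-22/(77 + 7*2))*((½)*13*(-1)) - 15*6 = -22/(77 + 14)*(-13/2) - 90 = -22/91*(-13/2) - 90 = 11/7 - 90 = -619/7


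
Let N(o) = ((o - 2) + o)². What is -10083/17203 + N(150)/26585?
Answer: 1259638657/457341755 ≈ 2.7543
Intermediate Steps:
N(o) = (-2 + 2*o)² (N(o) = ((-2 + o) + o)² = (-2 + 2*o)²)
-10083/17203 + N(150)/26585 = -10083/17203 + (4*(-1 + 150)²)/26585 = -10083*1/17203 + (4*149²)*(1/26585) = -10083/17203 + (4*22201)*(1/26585) = -10083/17203 + 88804*(1/26585) = -10083/17203 + 88804/26585 = 1259638657/457341755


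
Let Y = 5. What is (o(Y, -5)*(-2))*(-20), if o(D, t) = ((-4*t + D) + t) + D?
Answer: 1000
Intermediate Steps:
o(D, t) = -3*t + 2*D (o(D, t) = ((D - 4*t) + t) + D = (D - 3*t) + D = -3*t + 2*D)
(o(Y, -5)*(-2))*(-20) = ((-3*(-5) + 2*5)*(-2))*(-20) = ((15 + 10)*(-2))*(-20) = (25*(-2))*(-20) = -50*(-20) = 1000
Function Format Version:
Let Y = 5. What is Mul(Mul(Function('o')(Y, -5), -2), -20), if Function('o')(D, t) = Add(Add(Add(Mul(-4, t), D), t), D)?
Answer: 1000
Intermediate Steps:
Function('o')(D, t) = Add(Mul(-3, t), Mul(2, D)) (Function('o')(D, t) = Add(Add(Add(D, Mul(-4, t)), t), D) = Add(Add(D, Mul(-3, t)), D) = Add(Mul(-3, t), Mul(2, D)))
Mul(Mul(Function('o')(Y, -5), -2), -20) = Mul(Mul(Add(Mul(-3, -5), Mul(2, 5)), -2), -20) = Mul(Mul(Add(15, 10), -2), -20) = Mul(Mul(25, -2), -20) = Mul(-50, -20) = 1000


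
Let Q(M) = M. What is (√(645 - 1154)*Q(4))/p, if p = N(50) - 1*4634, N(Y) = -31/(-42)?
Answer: -168*I*√509/194597 ≈ -0.019477*I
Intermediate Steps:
N(Y) = 31/42 (N(Y) = -31*(-1/42) = 31/42)
p = -194597/42 (p = 31/42 - 1*4634 = 31/42 - 4634 = -194597/42 ≈ -4633.3)
(√(645 - 1154)*Q(4))/p = (√(645 - 1154)*4)/(-194597/42) = (√(-509)*4)*(-42/194597) = ((I*√509)*4)*(-42/194597) = (4*I*√509)*(-42/194597) = -168*I*√509/194597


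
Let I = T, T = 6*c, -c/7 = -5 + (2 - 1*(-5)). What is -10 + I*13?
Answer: -1102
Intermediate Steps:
c = -14 (c = -7*(-5 + (2 - 1*(-5))) = -7*(-5 + (2 + 5)) = -7*(-5 + 7) = -7*2 = -14)
T = -84 (T = 6*(-14) = -84)
I = -84
-10 + I*13 = -10 - 84*13 = -10 - 1092 = -1102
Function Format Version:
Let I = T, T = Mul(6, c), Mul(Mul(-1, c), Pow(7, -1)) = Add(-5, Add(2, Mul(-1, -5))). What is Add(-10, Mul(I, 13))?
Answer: -1102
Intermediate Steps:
c = -14 (c = Mul(-7, Add(-5, Add(2, Mul(-1, -5)))) = Mul(-7, Add(-5, Add(2, 5))) = Mul(-7, Add(-5, 7)) = Mul(-7, 2) = -14)
T = -84 (T = Mul(6, -14) = -84)
I = -84
Add(-10, Mul(I, 13)) = Add(-10, Mul(-84, 13)) = Add(-10, -1092) = -1102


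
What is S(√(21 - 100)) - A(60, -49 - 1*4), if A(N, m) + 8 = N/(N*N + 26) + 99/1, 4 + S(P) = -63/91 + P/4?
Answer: -2255762/23569 + I*√79/4 ≈ -95.709 + 2.222*I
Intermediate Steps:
S(P) = -61/13 + P/4 (S(P) = -4 + (-63/91 + P/4) = -4 + (-63*1/91 + P*(¼)) = -4 + (-9/13 + P/4) = -61/13 + P/4)
A(N, m) = 91 + N/(26 + N²) (A(N, m) = -8 + (N/(N*N + 26) + 99/1) = -8 + (N/(N² + 26) + 99*1) = -8 + (N/(26 + N²) + 99) = -8 + (99 + N/(26 + N²)) = 91 + N/(26 + N²))
S(√(21 - 100)) - A(60, -49 - 1*4) = (-61/13 + √(21 - 100)/4) - (2366 + 60 + 91*60²)/(26 + 60²) = (-61/13 + √(-79)/4) - (2366 + 60 + 91*3600)/(26 + 3600) = (-61/13 + (I*√79)/4) - (2366 + 60 + 327600)/3626 = (-61/13 + I*√79/4) - 330026/3626 = (-61/13 + I*√79/4) - 1*165013/1813 = (-61/13 + I*√79/4) - 165013/1813 = -2255762/23569 + I*√79/4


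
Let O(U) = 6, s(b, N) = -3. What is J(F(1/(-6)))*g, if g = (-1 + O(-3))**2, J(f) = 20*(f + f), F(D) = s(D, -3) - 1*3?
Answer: -6000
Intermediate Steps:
F(D) = -6 (F(D) = -3 - 1*3 = -3 - 3 = -6)
J(f) = 40*f (J(f) = 20*(2*f) = 40*f)
g = 25 (g = (-1 + 6)**2 = 5**2 = 25)
J(F(1/(-6)))*g = (40*(-6))*25 = -240*25 = -6000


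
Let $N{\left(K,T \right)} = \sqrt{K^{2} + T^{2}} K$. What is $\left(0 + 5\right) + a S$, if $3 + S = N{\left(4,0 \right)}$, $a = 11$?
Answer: $148$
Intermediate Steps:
$N{\left(K,T \right)} = K \sqrt{K^{2} + T^{2}}$
$S = 13$ ($S = -3 + 4 \sqrt{4^{2} + 0^{2}} = -3 + 4 \sqrt{16 + 0} = -3 + 4 \sqrt{16} = -3 + 4 \cdot 4 = -3 + 16 = 13$)
$\left(0 + 5\right) + a S = \left(0 + 5\right) + 11 \cdot 13 = 5 + 143 = 148$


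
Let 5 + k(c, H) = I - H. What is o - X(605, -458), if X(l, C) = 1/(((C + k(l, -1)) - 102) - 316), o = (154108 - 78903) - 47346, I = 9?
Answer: 24265190/871 ≈ 27859.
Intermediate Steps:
k(c, H) = 4 - H (k(c, H) = -5 + (9 - H) = 4 - H)
o = 27859 (o = 75205 - 47346 = 27859)
X(l, C) = 1/(-413 + C) (X(l, C) = 1/(((C + (4 - 1*(-1))) - 102) - 316) = 1/(((C + (4 + 1)) - 102) - 316) = 1/(((C + 5) - 102) - 316) = 1/(((5 + C) - 102) - 316) = 1/((-97 + C) - 316) = 1/(-413 + C))
o - X(605, -458) = 27859 - 1/(-413 - 458) = 27859 - 1/(-871) = 27859 - 1*(-1/871) = 27859 + 1/871 = 24265190/871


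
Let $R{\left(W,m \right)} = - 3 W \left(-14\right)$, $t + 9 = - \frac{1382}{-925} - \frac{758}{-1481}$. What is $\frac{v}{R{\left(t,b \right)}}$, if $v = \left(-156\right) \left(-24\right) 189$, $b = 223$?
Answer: $- \frac{7693498800}{3193811} \approx -2408.9$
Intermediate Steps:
$t = - \frac{9581433}{1369925}$ ($t = -9 - \left(- \frac{1382}{925} - \frac{758}{1481}\right) = -9 - - \frac{2747892}{1369925} = -9 + \left(\frac{1382}{925} + \frac{758}{1481}\right) = -9 + \frac{2747892}{1369925} = - \frac{9581433}{1369925} \approx -6.9941$)
$R{\left(W,m \right)} = 42 W$
$v = 707616$ ($v = 3744 \cdot 189 = 707616$)
$\frac{v}{R{\left(t,b \right)}} = \frac{707616}{42 \left(- \frac{9581433}{1369925}\right)} = \frac{707616}{- \frac{402420186}{1369925}} = 707616 \left(- \frac{1369925}{402420186}\right) = - \frac{7693498800}{3193811}$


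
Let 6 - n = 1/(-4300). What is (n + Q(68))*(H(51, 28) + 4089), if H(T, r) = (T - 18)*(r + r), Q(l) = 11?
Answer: 434000637/4300 ≈ 1.0093e+5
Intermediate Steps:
H(T, r) = 2*r*(-18 + T) (H(T, r) = (-18 + T)*(2*r) = 2*r*(-18 + T))
n = 25801/4300 (n = 6 - 1/(-4300) = 6 - 1*(-1/4300) = 6 + 1/4300 = 25801/4300 ≈ 6.0002)
(n + Q(68))*(H(51, 28) + 4089) = (25801/4300 + 11)*(2*28*(-18 + 51) + 4089) = 73101*(2*28*33 + 4089)/4300 = 73101*(1848 + 4089)/4300 = (73101/4300)*5937 = 434000637/4300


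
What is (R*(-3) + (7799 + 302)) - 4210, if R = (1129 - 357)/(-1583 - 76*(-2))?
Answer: 1856779/477 ≈ 3892.6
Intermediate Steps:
R = -772/1431 (R = 772/(-1583 + 152) = 772/(-1431) = 772*(-1/1431) = -772/1431 ≈ -0.53948)
(R*(-3) + (7799 + 302)) - 4210 = (-772/1431*(-3) + (7799 + 302)) - 4210 = (772/477 + 8101) - 4210 = 3864949/477 - 4210 = 1856779/477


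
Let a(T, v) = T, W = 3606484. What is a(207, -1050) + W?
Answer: 3606691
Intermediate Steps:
a(207, -1050) + W = 207 + 3606484 = 3606691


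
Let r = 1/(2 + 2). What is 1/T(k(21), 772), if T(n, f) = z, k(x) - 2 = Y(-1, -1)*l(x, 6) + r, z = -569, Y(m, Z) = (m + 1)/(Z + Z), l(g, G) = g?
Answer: -1/569 ≈ -0.0017575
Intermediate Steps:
Y(m, Z) = (1 + m)/(2*Z) (Y(m, Z) = (1 + m)/((2*Z)) = (1 + m)*(1/(2*Z)) = (1 + m)/(2*Z))
r = ¼ (r = 1/4 = ¼ ≈ 0.25000)
k(x) = 9/4 (k(x) = 2 + (((½)*(1 - 1)/(-1))*x + ¼) = 2 + (((½)*(-1)*0)*x + ¼) = 2 + (0*x + ¼) = 2 + (0 + ¼) = 2 + ¼ = 9/4)
T(n, f) = -569
1/T(k(21), 772) = 1/(-569) = -1/569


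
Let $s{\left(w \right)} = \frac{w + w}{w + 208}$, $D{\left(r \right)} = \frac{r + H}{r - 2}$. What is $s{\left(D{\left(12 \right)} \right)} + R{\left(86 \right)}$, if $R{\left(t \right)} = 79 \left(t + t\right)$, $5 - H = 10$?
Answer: $\frac{28358170}{2087} \approx 13588.0$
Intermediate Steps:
$H = -5$ ($H = 5 - 10 = -5$)
$D{\left(r \right)} = \frac{-5 + r}{-2 + r}$ ($D{\left(r \right)} = \frac{r - 5}{r - 2} = \frac{-5 + r}{-2 + r}$)
$s{\left(w \right)} = \frac{2 w}{208 + w}$
$R{\left(t \right)} = 158 t$ ($R{\left(t \right)} = 79 \cdot 2 t = 158 t$)
$s{\left(D{\left(12 \right)} \right)} + R{\left(86 \right)} = \frac{2 \frac{-5 + 12}{-2 + 12}}{208 + \frac{-5 + 12}{-2 + 12}} + 158 \cdot 86 = \frac{2 \cdot \frac{1}{10} \cdot 7}{208 + \frac{1}{10} \cdot 7} + 13588 = 2 \cdot \frac{7}{10} \frac{1}{208 + \frac{7}{10}} + 13588 = 2 \cdot \frac{7}{10} \frac{1}{\frac{2087}{10}} + 13588 = 2 \cdot \frac{7}{10} \cdot \frac{10}{2087} + 13588 = \frac{14}{2087} + 13588 = \frac{28358170}{2087}$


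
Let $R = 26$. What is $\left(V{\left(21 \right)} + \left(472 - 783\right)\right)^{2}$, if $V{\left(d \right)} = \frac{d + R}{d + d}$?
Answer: $\frac{169390225}{1764} \approx 96026.0$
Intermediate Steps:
$V{\left(d \right)} = \frac{26 + d}{2 d}$ ($V{\left(d \right)} = \frac{d + 26}{d + d} = \frac{26 + d}{2 d}$)
$\left(V{\left(21 \right)} + \left(472 - 783\right)\right)^{2} = \left(\frac{26 + 21}{2 \cdot 21} + \left(472 - 783\right)\right)^{2} = \left(\frac{1}{2} \cdot \frac{1}{21} \cdot 47 + \left(472 - 783\right)\right)^{2} = \left(\frac{47}{42} - 311\right)^{2} = \left(- \frac{13015}{42}\right)^{2} = \frac{169390225}{1764}$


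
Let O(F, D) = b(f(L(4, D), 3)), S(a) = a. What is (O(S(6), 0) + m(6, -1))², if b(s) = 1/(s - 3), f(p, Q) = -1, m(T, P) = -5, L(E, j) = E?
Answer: 441/16 ≈ 27.563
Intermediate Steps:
b(s) = 1/(-3 + s)
O(F, D) = -¼ (O(F, D) = 1/(-3 - 1) = 1/(-4) = -¼)
(O(S(6), 0) + m(6, -1))² = (-¼ - 5)² = (-21/4)² = 441/16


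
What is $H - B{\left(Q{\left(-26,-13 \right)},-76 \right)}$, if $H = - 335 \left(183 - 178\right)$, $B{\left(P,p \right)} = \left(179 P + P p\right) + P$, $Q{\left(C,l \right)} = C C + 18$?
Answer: $-73851$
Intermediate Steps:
$Q{\left(C,l \right)} = 18 + C^{2}$ ($Q{\left(C,l \right)} = C^{2} + 18 = 18 + C^{2}$)
$B{\left(P,p \right)} = 180 P + P p$
$H = -1675$ ($H = \left(-335\right) 5 = -1675$)
$H - B{\left(Q{\left(-26,-13 \right)},-76 \right)} = -1675 - \left(18 + \left(-26\right)^{2}\right) \left(180 - 76\right) = -1675 - \left(18 + 676\right) 104 = -1675 - 694 \cdot 104 = -1675 - 72176 = -73851$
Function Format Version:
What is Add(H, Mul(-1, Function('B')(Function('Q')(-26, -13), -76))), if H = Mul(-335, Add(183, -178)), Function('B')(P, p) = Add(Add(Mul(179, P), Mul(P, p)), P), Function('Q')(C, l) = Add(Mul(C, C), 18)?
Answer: -73851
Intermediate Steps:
Function('Q')(C, l) = Add(18, Pow(C, 2)) (Function('Q')(C, l) = Add(Pow(C, 2), 18) = Add(18, Pow(C, 2)))
Function('B')(P, p) = Add(Mul(180, P), Mul(P, p))
H = -1675 (H = Mul(-335, 5) = -1675)
Add(H, Mul(-1, Function('B')(Function('Q')(-26, -13), -76))) = Add(-1675, Mul(-1, Mul(Add(18, Pow(-26, 2)), Add(180, -76)))) = Add(-1675, Mul(-1, Mul(Add(18, 676), 104))) = Add(-1675, Mul(-1, Mul(694, 104))) = Add(-1675, Mul(-1, 72176)) = Add(-1675, -72176) = -73851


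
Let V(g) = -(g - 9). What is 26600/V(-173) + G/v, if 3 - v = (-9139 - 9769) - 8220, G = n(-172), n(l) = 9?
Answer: 3965309/27131 ≈ 146.15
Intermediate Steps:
G = 9
v = 27131 (v = 3 - ((-9139 - 9769) - 8220) = 3 - (-18908 - 8220) = 3 - 1*(-27128) = 3 + 27128 = 27131)
V(g) = 9 - g (V(g) = -(-9 + g) = 9 - g)
26600/V(-173) + G/v = 26600/(9 - 1*(-173)) + 9/27131 = 26600/(9 + 173) + 9*(1/27131) = 26600/182 + 9/27131 = 26600*(1/182) + 9/27131 = 1900/13 + 9/27131 = 3965309/27131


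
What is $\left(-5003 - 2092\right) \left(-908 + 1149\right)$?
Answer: $-1709895$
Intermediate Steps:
$\left(-5003 - 2092\right) \left(-908 + 1149\right) = \left(-7095\right) 241 = -1709895$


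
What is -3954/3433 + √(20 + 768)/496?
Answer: -3954/3433 + √197/248 ≈ -1.0952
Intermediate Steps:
-3954/3433 + √(20 + 768)/496 = -3954*1/3433 + √788*(1/496) = -3954/3433 + (2*√197)*(1/496) = -3954/3433 + √197/248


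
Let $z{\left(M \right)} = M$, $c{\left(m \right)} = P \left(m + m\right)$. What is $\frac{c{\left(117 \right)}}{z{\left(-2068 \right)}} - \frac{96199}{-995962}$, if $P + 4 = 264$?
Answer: $- \frac{1372622467}{46810214} \approx -29.323$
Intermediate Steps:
$P = 260$ ($P = -4 + 264 = 260$)
$c{\left(m \right)} = 520 m$ ($c{\left(m \right)} = 260 \left(m + m\right) = 260 \cdot 2 m = 520 m$)
$\frac{c{\left(117 \right)}}{z{\left(-2068 \right)}} - \frac{96199}{-995962} = \frac{520 \cdot 117}{-2068} - \frac{96199}{-995962} = 60840 \left(- \frac{1}{2068}\right) - - \frac{96199}{995962} = - \frac{15210}{517} + \frac{96199}{995962} = - \frac{1372622467}{46810214}$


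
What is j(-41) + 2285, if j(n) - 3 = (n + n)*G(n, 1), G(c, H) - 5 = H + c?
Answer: 5158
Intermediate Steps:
G(c, H) = 5 + H + c (G(c, H) = 5 + (H + c) = 5 + H + c)
j(n) = 3 + 2*n*(6 + n) (j(n) = 3 + (n + n)*(5 + 1 + n) = 3 + (2*n)*(6 + n) = 3 + 2*n*(6 + n))
j(-41) + 2285 = (3 + 2*(-41)*(6 - 41)) + 2285 = (3 + 2*(-41)*(-35)) + 2285 = (3 + 2870) + 2285 = 2873 + 2285 = 5158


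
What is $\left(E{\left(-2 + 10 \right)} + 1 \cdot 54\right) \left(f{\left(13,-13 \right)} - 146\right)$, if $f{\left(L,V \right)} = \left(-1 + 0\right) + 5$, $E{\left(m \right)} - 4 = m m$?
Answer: $-17324$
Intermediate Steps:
$E{\left(m \right)} = 4 + m^{2}$ ($E{\left(m \right)} = 4 + m m = 4 + m^{2}$)
$f{\left(L,V \right)} = 4$ ($f{\left(L,V \right)} = -1 + 5 = 4$)
$\left(E{\left(-2 + 10 \right)} + 1 \cdot 54\right) \left(f{\left(13,-13 \right)} - 146\right) = \left(\left(4 + \left(-2 + 10\right)^{2}\right) + 1 \cdot 54\right) \left(4 - 146\right) = \left(\left(4 + 8^{2}\right) + 54\right) \left(-142\right) = \left(\left(4 + 64\right) + 54\right) \left(-142\right) = \left(68 + 54\right) \left(-142\right) = 122 \left(-142\right) = -17324$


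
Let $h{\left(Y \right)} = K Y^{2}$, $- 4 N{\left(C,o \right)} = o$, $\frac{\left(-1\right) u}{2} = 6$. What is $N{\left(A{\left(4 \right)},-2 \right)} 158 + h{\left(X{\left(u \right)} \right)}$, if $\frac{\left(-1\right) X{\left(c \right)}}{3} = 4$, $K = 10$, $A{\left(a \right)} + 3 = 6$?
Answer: $1519$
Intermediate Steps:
$u = -12$ ($u = \left(-2\right) 6 = -12$)
$A{\left(a \right)} = 3$ ($A{\left(a \right)} = -3 + 6 = 3$)
$N{\left(C,o \right)} = - \frac{o}{4}$
$X{\left(c \right)} = -12$ ($X{\left(c \right)} = \left(-3\right) 4 = -12$)
$h{\left(Y \right)} = 10 Y^{2}$
$N{\left(A{\left(4 \right)},-2 \right)} 158 + h{\left(X{\left(u \right)} \right)} = \left(- \frac{1}{4}\right) \left(-2\right) 158 + 10 \left(-12\right)^{2} = \frac{1}{2} \cdot 158 + 10 \cdot 144 = 79 + 1440 = 1519$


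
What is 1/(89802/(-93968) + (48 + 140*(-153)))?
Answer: -46984/1004186949 ≈ -4.6788e-5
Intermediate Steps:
1/(89802/(-93968) + (48 + 140*(-153))) = 1/(89802*(-1/93968) + (48 - 21420)) = 1/(-44901/46984 - 21372) = 1/(-1004186949/46984) = -46984/1004186949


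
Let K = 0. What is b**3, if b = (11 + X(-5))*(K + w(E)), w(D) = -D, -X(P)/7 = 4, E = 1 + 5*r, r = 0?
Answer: 4913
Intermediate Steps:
E = 1 (E = 1 + 5*0 = 1 + 0 = 1)
X(P) = -28 (X(P) = -7*4 = -28)
b = 17 (b = (11 - 28)*(0 - 1*1) = -17*(0 - 1) = -17*(-1) = 17)
b**3 = 17**3 = 4913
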